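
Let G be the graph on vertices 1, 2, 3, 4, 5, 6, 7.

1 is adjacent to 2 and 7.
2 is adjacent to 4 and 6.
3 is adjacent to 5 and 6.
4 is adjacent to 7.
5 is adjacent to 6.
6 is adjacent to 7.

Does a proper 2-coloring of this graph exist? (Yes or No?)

No

3, 5, 6 are pairwise adjacent, so at least 3 colors are needed.
So 2 colors are not enough.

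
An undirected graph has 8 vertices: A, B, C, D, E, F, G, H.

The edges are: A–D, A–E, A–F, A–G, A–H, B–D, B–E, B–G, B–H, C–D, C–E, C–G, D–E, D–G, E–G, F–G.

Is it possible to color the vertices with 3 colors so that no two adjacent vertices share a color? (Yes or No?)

A, D, E, G are mutually adjacent (a clique of size 4), so at least 4 colors are needed.
So 3 colors are not enough.

No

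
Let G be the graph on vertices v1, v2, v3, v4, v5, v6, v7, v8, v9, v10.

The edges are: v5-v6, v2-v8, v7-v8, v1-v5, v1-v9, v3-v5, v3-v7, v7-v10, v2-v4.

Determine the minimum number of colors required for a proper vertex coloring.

2

v7 and v8 are adjacent, so at least 2 colors are needed.
2 colors suffice: color R → {v2, v5, v7, v9}; color B → {v1, v3, v4, v6, v8, v10}. No two adjacent vertices share a color.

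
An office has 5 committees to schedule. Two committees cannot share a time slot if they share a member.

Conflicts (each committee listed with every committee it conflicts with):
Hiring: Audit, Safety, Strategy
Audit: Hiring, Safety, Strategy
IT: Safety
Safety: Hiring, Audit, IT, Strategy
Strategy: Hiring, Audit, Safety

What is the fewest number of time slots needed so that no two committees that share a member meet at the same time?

4

Hiring, Audit, Safety, Strategy are mutually in conflict, so at least 4 time slots are needed.
4 time slots suffice: time slot 1 → {Safety}; time slot 2 → {Hiring, IT}; time slot 3 → {Strategy}; time slot 4 → {Audit}. No two conflicting committees share a time slot.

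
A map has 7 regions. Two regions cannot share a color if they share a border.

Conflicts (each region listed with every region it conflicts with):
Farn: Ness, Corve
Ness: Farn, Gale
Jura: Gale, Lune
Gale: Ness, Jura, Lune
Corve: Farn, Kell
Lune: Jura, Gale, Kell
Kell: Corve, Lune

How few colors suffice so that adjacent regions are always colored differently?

Jura, Gale, Lune pairwise conflict, so at least 3 colors are needed.
3 colors suffice: color 1 → {Ness, Corve, Lune}; color 2 → {Farn, Gale, Kell}; color 3 → {Jura}. No two conflicting regions share a color.

3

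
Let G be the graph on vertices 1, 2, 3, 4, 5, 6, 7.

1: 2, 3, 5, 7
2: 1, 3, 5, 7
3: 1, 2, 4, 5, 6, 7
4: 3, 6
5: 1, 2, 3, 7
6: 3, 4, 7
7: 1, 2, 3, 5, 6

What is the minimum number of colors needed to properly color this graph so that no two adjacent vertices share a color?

5

1, 2, 3, 5, 7 are pairwise adjacent (a clique of size 5), so at least 5 colors are needed.
One proper 5-coloring: 1=purple, 2=green, 3=red, 4=blue, 5=yellow, 6=green, 7=blue. Each edge has distinct colors on its endpoints.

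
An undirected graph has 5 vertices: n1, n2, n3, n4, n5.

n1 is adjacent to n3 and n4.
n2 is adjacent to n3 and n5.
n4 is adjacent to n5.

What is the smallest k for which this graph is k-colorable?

The cycle n4-n5-n2-n3-n1-n4 has odd length 5, so it cannot be 2-colored; at least 3 colors are needed.
3 colors suffice: color 1 → {n1, n2}; color 2 → {n3, n4}; color 3 → {n5}. No two adjacent vertices share a color.

3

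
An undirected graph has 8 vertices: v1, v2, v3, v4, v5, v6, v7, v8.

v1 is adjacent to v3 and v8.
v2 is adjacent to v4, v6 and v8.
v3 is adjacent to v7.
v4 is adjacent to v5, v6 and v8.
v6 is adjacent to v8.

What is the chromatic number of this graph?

v2, v4, v6, v8 are pairwise adjacent (a clique of size 4), so at least 4 colors are needed.
4 colors suffice: color 1 → {v1, v4, v7}; color 2 → {v3, v5, v8}; color 3 → {v2}; color 4 → {v6}. Every edge joins two different colors.

4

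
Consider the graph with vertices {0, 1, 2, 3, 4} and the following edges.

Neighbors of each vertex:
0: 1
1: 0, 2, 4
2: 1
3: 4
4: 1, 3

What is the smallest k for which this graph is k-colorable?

0 and 1 are adjacent, so at least 2 colors are needed.
A valid assignment using 2 colors: 0=blue, 1=red, 2=blue, 3=red, 4=blue. Each edge has distinct colors on its endpoints.

2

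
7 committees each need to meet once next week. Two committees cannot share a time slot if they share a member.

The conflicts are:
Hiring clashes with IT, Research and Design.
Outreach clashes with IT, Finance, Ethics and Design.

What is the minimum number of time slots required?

2

Outreach and Ethics conflict, so at least 2 time slots are needed.
Using 2 time slots: Hiring=1, Outreach=1, IT=2, Finance=2, Research=2, Ethics=2, Design=2. No two conflicting committees share a time slot.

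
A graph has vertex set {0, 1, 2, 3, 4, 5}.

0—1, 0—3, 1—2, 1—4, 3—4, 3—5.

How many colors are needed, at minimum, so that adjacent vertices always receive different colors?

3 and 5 are adjacent, so at least 2 colors are needed.
One proper 2-coloring: 0=b, 1=a, 2=b, 3=a, 4=b, 5=b. No two adjacent vertices share a color.

2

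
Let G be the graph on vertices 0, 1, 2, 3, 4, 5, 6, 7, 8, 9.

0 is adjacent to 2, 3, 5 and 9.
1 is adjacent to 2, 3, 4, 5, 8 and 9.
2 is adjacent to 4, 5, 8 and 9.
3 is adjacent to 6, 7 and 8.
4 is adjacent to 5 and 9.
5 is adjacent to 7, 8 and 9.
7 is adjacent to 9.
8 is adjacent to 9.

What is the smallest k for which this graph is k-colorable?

5

1, 2, 4, 5, 9 are mutually adjacent (a clique of size 5), so at least 5 colors are needed.
5 colors suffice: 0=c, 1=c, 2=d, 3=a, 4=e, 5=b, 6=b, 7=c, 8=e, 9=a. Every edge joins two different colors.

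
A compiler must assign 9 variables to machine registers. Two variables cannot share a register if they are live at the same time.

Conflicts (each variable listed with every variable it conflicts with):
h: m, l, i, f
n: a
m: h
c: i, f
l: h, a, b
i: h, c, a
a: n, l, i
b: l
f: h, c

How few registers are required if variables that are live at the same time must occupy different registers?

2

h and f conflict, so at least 2 registers are needed.
2 registers suffice: h=1, n=2, m=2, c=1, l=2, i=2, a=1, b=1, f=2. Every pair that conflicts lands in different registers.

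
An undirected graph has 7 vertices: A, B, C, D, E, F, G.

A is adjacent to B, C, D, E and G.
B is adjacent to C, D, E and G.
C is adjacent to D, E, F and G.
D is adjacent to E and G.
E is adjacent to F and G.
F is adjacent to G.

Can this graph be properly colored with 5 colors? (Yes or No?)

No

A, B, C, D, E, G are mutually adjacent (a clique of size 6), so at least 6 colors are needed.
So 5 colors are not enough.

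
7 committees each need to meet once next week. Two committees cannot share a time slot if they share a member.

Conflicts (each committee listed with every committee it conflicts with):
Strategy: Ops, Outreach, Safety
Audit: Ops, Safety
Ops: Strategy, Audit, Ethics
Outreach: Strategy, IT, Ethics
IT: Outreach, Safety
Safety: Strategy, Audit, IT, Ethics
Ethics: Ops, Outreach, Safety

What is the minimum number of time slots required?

2

Safety and Ethics conflict, so at least 2 time slots are needed.
2 time slots suffice: Strategy=2, Audit=2, Ops=1, Outreach=1, IT=2, Safety=1, Ethics=2. Every pair that conflicts lands in different time slots.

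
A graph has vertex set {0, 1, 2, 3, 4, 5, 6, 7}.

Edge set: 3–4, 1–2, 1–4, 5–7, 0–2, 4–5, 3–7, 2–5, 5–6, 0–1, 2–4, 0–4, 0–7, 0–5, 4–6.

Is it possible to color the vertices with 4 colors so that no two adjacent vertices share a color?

Yes

The chromatic number is 4. 0, 1, 2, 4 are pairwise adjacent (a clique of size 4), so at least 4 colors are needed.
One proper 4-coloring: 0=blue, 1=green, 2=yellow, 3=blue, 4=red, 5=green, 6=blue, 7=red.
That is already a proper 4-coloring.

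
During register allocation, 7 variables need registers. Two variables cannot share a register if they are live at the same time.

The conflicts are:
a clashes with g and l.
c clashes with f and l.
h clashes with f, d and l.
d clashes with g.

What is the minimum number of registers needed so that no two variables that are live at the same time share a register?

3

The cycle a-l-h-d-g-a has odd length 5, so it cannot be 2-colored; at least 3 registers are needed.
Using 3 registers: a=1, c=1, h=1, f=2, d=3, g=2, l=2. Each listed conflict is separated.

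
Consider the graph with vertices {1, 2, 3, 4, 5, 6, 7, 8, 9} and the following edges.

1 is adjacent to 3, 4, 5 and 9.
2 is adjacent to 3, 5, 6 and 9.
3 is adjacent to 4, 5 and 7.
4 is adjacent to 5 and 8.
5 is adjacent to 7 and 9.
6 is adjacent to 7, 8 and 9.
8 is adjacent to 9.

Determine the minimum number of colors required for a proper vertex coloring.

1, 3, 4, 5 are pairwise adjacent (a clique of size 4), so at least 4 colors are needed.
4 colors suffice: color a → {5, 6}; color b → {3, 9}; color c → {2, 4, 7}; color d → {1, 8}. Every edge joins two different colors.

4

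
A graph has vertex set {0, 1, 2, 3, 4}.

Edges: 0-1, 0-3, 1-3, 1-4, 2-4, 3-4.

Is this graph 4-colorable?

The chromatic number is 3. 1, 3, 4 are mutually adjacent, so at least 3 colors are needed.
One proper 3-coloring: 0=blue, 1=green, 2=red, 3=red, 4=blue.
Since 4 ≥ 3, a proper 4-coloring certainly exists.

Yes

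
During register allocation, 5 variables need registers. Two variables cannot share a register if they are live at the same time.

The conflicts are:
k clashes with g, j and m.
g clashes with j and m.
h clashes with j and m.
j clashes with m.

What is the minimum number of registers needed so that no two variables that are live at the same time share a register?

k, g, j, m pairwise conflict, so at least 4 registers are needed.
4 registers suffice: register 1 → {j}; register 2 → {m}; register 3 → {k, h}; register 4 → {g}. Each listed conflict is separated.

4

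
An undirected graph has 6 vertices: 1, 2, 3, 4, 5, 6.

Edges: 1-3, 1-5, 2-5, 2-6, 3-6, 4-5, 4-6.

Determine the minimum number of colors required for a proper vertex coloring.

3

The cycle 6-3-1-5-4-6 has odd length 5, so it cannot be 2-colored; at least 3 colors are needed.
3 colors suffice: 1=blue, 2=blue, 3=green, 4=blue, 5=red, 6=red. Every edge joins two different colors.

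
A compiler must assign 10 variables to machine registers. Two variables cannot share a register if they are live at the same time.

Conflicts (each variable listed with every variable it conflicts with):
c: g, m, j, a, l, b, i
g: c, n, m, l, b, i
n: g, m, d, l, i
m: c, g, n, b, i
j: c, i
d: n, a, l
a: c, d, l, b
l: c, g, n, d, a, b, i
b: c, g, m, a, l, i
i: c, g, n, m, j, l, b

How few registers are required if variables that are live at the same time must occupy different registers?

5

c, g, l, b, i are mutually in conflict, so at least 5 registers are needed.
5 registers suffice: c=1, g=5, n=1, m=2, j=2, d=4, a=3, l=2, b=4, i=3. No two conflicting variables share a register.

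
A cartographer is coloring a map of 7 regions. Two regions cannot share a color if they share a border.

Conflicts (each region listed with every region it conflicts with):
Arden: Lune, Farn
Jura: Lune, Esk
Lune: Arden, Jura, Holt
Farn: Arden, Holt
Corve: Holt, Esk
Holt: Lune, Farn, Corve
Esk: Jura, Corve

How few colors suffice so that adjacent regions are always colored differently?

3

The cycle Holt-Corve-Esk-Jura-Lune-Holt has odd length 5, so it cannot be 2-colored; at least 3 colors are needed.
A valid assignment using 3 colors: Arden=2, Jura=2, Lune=1, Farn=1, Corve=3, Holt=2, Esk=1. Each listed conflict is separated.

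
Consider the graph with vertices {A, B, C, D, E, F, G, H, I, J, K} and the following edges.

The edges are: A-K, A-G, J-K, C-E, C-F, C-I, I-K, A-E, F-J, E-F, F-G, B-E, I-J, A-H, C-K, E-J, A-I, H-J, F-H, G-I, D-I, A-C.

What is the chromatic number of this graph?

A, C, I, K are pairwise adjacent (a clique of size 4), so at least 4 colors are needed.
One proper 4-coloring: A=1, B=1, C=3, D=1, E=2, F=4, G=3, H=2, I=2, J=1, K=4. No two adjacent vertices share a color.

4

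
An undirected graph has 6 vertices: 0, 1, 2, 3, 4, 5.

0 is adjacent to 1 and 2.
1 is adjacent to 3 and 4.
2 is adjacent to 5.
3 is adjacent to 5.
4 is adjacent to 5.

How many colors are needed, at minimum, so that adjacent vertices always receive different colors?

3

The cycle 4-1-0-2-5-4 has odd length 5, so it cannot be 2-colored; at least 3 colors are needed.
3 colors suffice: color red → {1, 5}; color blue → {0, 3, 4}; color green → {2}. Each edge has distinct colors on its endpoints.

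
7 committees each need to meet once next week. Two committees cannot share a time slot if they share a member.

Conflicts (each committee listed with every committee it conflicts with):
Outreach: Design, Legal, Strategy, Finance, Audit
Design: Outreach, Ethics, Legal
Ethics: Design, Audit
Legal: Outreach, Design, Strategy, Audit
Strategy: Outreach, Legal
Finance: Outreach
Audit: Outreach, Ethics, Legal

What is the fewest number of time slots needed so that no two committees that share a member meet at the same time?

3

Outreach, Design, Legal pairwise conflict, so at least 3 time slots are needed.
A valid assignment using 3 time slots: Outreach=1, Design=3, Ethics=1, Legal=2, Strategy=3, Finance=2, Audit=3. Each listed conflict is separated.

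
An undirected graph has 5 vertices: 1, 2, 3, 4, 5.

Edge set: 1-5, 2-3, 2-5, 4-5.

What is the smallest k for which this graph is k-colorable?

2

2 and 5 are adjacent, so at least 2 colors are needed.
2 colors suffice: color red → {3, 5}; color blue → {1, 2, 4}. No two adjacent vertices share a color.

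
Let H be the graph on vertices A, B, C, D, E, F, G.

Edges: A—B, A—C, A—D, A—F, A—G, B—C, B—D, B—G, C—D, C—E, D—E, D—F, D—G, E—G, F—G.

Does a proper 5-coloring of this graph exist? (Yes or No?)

Yes

The chromatic number is 4. A, B, C, D are mutually adjacent (a clique of size 4), so at least 4 colors are needed.
4 colors suffice: color red → {D}; color blue → {A, E}; color green → {C, G}; color yellow → {B, F}.
Since 5 ≥ 4, a proper 5-coloring certainly exists.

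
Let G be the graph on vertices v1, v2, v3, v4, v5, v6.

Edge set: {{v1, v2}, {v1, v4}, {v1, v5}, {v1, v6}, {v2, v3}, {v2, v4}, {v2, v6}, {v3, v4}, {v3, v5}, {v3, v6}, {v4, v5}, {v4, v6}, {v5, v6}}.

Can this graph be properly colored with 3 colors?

No

v2, v3, v4, v6 are mutually adjacent (a clique of size 4), so at least 4 colors are needed.
So 3 colors are not enough.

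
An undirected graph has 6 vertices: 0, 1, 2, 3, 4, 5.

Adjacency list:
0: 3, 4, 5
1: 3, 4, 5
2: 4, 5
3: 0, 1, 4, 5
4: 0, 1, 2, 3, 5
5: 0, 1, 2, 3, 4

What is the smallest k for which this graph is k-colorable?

1, 3, 4, 5 form a clique, so at least 4 colors are needed.
A valid assignment using 4 colors: 0=d, 1=d, 2=c, 3=c, 4=a, 5=b. Every edge joins two different colors.

4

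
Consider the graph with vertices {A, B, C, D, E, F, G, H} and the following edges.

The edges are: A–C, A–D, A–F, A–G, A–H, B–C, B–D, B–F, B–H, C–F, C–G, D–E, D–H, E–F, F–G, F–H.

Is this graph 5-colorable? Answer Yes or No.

The chromatic number is 4. A, C, F, G are pairwise adjacent (a clique of size 4), so at least 4 colors are needed.
4 colors suffice: color 1 → {D, F}; color 2 → {A, B, E}; color 3 → {C, H}; color 4 → {G}.
Since 5 ≥ 4, a proper 5-coloring certainly exists.

Yes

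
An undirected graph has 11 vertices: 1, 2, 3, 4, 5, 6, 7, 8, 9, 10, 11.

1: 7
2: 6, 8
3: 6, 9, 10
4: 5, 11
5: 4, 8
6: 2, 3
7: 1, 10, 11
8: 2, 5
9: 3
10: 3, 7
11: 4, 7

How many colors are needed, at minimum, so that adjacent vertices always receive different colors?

The cycle 4-5-8-2-6-3-10-7-11-4 has odd length 9, so it cannot be 2-colored; at least 3 colors are needed.
3 colors suffice: color red → {3, 4, 7, 8}; color blue → {1, 5, 6, 9, 10, 11}; color green → {2}. Each edge has distinct colors on its endpoints.

3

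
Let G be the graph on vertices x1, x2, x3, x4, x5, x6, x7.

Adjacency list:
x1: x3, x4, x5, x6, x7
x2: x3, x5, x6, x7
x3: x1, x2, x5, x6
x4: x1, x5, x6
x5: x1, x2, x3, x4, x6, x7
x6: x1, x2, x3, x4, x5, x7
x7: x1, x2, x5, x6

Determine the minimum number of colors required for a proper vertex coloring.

4

x2, x3, x5, x6 are pairwise adjacent (a clique of size 4), so at least 4 colors are needed.
One proper 4-coloring: x1=3, x2=3, x3=4, x4=4, x5=1, x6=2, x7=4. Each edge has distinct colors on its endpoints.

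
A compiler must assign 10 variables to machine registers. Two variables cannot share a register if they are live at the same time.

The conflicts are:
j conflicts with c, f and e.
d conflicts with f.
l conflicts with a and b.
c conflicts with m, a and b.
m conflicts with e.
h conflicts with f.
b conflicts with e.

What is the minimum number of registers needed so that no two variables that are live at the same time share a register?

2

j and e conflict, so at least 2 registers are needed.
2 registers suffice: register 1 → {l, c, f, e}; register 2 → {j, d, m, a, h, b}. Every pair that conflicts lands in different registers.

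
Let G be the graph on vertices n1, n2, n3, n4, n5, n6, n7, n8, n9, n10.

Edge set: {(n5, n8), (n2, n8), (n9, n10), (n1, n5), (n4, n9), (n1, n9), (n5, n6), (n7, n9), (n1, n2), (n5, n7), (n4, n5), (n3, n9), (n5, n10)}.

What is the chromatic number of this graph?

2

n1 and n5 are adjacent, so at least 2 colors are needed.
One proper 2-coloring: n1=2, n2=1, n3=2, n4=2, n5=1, n6=2, n7=2, n8=2, n9=1, n10=2. No two adjacent vertices share a color.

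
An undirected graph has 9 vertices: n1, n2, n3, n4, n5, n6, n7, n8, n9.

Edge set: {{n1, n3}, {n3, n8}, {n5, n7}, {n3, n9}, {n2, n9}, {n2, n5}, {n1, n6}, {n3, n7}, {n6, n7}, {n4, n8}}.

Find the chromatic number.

The cycle n2-n9-n3-n7-n5-n2 has odd length 5, so it cannot be 2-colored; at least 3 colors are needed.
3 colors suffice: color R → {n2, n3, n4, n6}; color B → {n1, n7, n8, n9}; color G → {n5}. No two adjacent vertices share a color.

3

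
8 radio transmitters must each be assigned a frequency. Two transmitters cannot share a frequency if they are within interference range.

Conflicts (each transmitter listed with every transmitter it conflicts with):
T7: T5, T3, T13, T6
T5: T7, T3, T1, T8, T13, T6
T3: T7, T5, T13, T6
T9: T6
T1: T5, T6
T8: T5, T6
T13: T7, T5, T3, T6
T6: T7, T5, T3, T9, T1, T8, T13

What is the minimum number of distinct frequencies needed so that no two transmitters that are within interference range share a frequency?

5

T7, T5, T3, T13, T6 pairwise conflict, so at least 5 frequencies are needed.
Using 5 frequencies: T7=5, T5=2, T3=4, T9=2, T1=3, T8=3, T13=3, T6=1. Each listed conflict is separated.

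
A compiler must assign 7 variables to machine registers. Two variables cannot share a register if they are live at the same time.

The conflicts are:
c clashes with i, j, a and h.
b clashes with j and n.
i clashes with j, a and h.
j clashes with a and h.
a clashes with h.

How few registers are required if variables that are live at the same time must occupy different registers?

5

c, i, j, a, h pairwise conflict, so at least 5 registers are needed.
A valid assignment using 5 registers: c=5, b=2, i=4, j=1, n=1, a=2, h=3. No two conflicting variables share a register.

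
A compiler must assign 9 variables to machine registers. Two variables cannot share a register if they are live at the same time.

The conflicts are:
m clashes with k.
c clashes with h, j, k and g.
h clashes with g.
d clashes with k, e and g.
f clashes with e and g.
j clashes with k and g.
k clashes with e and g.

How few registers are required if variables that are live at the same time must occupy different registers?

c, j, k, g pairwise conflict, so at least 4 registers are needed.
4 registers suffice: register 1 → {h, f, k}; register 2 → {m, e, g}; register 3 → {c, d}; register 4 → {j}. Every pair that conflicts lands in different registers.

4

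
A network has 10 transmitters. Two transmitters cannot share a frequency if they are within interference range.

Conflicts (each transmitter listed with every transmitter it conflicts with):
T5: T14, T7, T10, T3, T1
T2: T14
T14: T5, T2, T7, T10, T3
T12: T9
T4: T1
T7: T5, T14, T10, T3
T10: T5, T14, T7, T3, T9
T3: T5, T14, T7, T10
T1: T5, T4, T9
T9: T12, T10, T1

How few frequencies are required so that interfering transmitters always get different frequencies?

5

T5, T14, T7, T10, T3 all conflict with each other, so at least 5 frequencies are needed.
A valid assignment using 5 frequencies: T5=3, T2=2, T14=1, T12=1, T4=2, T7=5, T10=2, T3=4, T1=1, T9=3. Every pair that conflicts lands in different frequencies.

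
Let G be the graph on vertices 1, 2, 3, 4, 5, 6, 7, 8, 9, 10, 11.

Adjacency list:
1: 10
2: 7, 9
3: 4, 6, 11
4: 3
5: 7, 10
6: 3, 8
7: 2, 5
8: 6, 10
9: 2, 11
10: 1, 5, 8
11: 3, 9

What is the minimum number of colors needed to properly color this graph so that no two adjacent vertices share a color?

3

The cycle 10-5-7-2-9-11-3-6-8-10 has odd length 9, so it cannot be 2-colored; at least 3 colors are needed.
3 colors suffice: color a → {3, 7, 9, 10}; color b → {1, 2, 4, 5, 8, 11}; color c → {6}. Every edge joins two different colors.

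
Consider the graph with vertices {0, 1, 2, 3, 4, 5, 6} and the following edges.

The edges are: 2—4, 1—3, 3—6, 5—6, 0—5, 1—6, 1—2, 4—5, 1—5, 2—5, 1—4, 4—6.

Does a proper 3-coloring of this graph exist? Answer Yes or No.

1, 2, 4, 5 form a clique, so at least 4 colors are needed.
So 3 colors are not enough.

No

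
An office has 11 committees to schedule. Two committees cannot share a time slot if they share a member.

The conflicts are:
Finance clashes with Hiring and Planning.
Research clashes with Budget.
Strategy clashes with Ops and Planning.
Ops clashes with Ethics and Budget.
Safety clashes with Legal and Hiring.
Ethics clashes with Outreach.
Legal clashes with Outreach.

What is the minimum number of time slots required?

The cycle Legal-Safety-Hiring-Finance-Planning-Strategy-Ops-Ethics-Outreach-Legal has odd length 9, so it cannot be 2-colored; at least 3 time slots are needed.
3 time slots suffice: time slot 1 → {Research, Ops, Hiring, Planning, Outreach}; time slot 2 → {Finance, Strategy, Safety, Ethics, Budget}; time slot 3 → {Legal}. No two conflicting committees share a time slot.

3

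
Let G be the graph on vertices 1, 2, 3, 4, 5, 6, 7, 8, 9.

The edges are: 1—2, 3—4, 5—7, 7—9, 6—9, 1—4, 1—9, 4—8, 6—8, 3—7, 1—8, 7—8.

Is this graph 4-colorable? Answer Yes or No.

The chromatic number is 3. 1, 4, 8 are mutually adjacent, so at least 3 colors are needed.
3 colors suffice: color red → {1, 6, 7}; color blue → {2, 3, 5, 8, 9}; color green → {4}.
Since 4 ≥ 3, a proper 4-coloring certainly exists.

Yes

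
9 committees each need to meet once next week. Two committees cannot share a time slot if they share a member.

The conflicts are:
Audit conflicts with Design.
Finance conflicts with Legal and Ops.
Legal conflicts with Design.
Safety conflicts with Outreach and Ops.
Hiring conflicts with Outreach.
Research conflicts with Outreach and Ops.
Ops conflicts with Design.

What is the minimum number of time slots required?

Audit and Design conflict, so at least 2 time slots are needed.
A valid assignment using 2 time slots: Audit=1, Finance=2, Legal=1, Safety=2, Hiring=2, Research=2, Outreach=1, Ops=1, Design=2. Every pair that conflicts lands in different time slots.

2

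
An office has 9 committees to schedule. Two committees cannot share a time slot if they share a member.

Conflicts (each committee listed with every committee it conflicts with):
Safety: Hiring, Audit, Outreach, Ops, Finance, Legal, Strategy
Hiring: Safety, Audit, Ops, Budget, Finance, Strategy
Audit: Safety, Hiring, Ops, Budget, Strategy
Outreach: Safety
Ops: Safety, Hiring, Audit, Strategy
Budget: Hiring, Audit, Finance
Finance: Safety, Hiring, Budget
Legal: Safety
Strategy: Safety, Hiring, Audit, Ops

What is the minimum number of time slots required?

Safety, Hiring, Audit, Ops, Strategy are mutually in conflict, so at least 5 time slots are needed.
5 time slots suffice: time slot 1 → {Safety, Budget}; time slot 2 → {Hiring, Outreach, Legal}; time slot 3 → {Audit, Finance}; time slot 4 → {Ops}; time slot 5 → {Strategy}. No two conflicting committees share a time slot.

5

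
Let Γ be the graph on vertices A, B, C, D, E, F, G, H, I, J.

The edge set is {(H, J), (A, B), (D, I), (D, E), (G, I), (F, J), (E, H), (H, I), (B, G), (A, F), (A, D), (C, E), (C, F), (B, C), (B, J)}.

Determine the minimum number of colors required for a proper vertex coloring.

The cycle I-H-J-B-G-I has odd length 5, so it cannot be 2-colored; at least 3 colors are needed.
A valid assignment using 3 colors: A=green, B=red, C=blue, D=blue, E=red, F=red, G=blue, H=green, I=red, J=blue. Each edge has distinct colors on its endpoints.

3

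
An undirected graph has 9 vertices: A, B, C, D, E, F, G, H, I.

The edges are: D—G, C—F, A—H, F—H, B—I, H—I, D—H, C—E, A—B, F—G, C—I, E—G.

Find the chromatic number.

A and H are adjacent, so at least 2 colors are needed.
2 colors suffice: color red → {B, C, G, H}; color blue → {A, D, E, F, I}. No two adjacent vertices share a color.

2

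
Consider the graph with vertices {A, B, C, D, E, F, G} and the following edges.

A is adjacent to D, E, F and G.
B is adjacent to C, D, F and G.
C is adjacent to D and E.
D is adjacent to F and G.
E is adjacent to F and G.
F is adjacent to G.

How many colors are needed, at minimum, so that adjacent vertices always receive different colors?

B, D, F, G are pairwise adjacent (a clique of size 4), so at least 4 colors are needed.
4 colors suffice: A=4, B=4, C=1, D=3, E=3, F=2, G=1. Each edge has distinct colors on its endpoints.

4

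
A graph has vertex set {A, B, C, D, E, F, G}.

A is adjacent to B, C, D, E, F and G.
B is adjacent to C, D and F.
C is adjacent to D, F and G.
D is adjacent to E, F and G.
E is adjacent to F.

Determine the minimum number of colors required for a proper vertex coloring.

5

A, B, C, D, F are pairwise adjacent (a clique of size 5), so at least 5 colors are needed.
5 colors suffice: color 1 → {A}; color 2 → {D}; color 3 → {C, E}; color 4 → {F, G}; color 5 → {B}. Every edge joins two different colors.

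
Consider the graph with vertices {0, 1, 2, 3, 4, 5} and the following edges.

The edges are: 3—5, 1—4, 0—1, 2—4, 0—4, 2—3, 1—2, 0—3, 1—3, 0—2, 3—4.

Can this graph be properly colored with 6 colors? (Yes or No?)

The chromatic number is 5. 0, 1, 2, 3, 4 are pairwise adjacent (a clique of size 5), so at least 5 colors are needed.
5 colors suffice: 0=d, 1=e, 2=b, 3=a, 4=c, 5=b.
Since 6 ≥ 5, a proper 6-coloring certainly exists.

Yes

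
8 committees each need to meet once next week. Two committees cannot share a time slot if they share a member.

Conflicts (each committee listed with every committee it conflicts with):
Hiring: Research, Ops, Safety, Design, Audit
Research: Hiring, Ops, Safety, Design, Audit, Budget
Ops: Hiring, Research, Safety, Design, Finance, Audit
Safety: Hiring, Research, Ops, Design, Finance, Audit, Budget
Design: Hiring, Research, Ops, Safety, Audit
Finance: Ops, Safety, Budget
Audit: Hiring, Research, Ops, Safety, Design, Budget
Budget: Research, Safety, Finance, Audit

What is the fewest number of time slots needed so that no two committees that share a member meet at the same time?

6

Hiring, Research, Ops, Safety, Design, Audit all conflict with each other, so at least 6 time slots are needed.
6 time slots suffice: Hiring=5, Research=3, Ops=2, Safety=1, Design=6, Finance=3, Audit=4, Budget=2. No two conflicting committees share a time slot.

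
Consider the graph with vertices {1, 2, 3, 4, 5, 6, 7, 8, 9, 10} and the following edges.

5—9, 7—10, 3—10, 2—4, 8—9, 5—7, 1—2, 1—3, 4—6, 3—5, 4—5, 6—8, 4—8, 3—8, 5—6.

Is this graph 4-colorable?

Yes

The chromatic number is 3. 4, 6, 8 are pairwise adjacent, so at least 3 colors are needed.
3 colors suffice: color a → {2, 5, 8, 10}; color b → {3, 4, 7, 9}; color c → {1, 6}.
Since 4 ≥ 3, a proper 4-coloring certainly exists.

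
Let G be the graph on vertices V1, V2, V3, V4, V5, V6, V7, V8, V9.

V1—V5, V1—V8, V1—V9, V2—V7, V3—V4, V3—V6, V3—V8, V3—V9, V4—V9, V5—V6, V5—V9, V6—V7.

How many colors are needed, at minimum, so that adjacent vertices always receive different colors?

3

V1, V5, V9 are mutually adjacent, so at least 3 colors are needed.
3 colors suffice: color 1 → {V2, V6, V8, V9}; color 2 → {V3, V5, V7}; color 3 → {V1, V4}. Each edge has distinct colors on its endpoints.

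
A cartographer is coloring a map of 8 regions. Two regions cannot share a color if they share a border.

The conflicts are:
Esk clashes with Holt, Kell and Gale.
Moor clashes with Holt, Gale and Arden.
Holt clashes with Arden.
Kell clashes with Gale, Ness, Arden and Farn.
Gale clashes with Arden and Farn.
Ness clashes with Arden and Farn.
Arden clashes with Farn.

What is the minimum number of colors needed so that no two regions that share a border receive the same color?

4

Kell, Ness, Arden, Farn all conflict with each other, so at least 4 colors are needed.
4 colors suffice: Esk=1, Moor=3, Holt=2, Kell=3, Gale=2, Ness=2, Arden=1, Farn=4. Every pair that conflicts lands in different colors.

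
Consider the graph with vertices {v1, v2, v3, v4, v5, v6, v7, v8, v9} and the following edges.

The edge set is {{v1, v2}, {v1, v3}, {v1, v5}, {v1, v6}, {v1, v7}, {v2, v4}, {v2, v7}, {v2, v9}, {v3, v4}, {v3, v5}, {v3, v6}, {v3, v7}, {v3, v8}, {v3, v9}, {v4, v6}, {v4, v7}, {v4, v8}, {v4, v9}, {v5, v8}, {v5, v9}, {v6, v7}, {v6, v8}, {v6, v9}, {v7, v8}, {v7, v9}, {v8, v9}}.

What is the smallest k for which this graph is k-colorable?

v3, v4, v6, v7, v8, v9 form a clique, so at least 6 colors are needed.
6 colors suffice: color 1 → {v1, v9}; color 2 → {v5, v7}; color 3 → {v2, v3}; color 4 → {v8}; color 5 → {v4}; color 6 → {v6}. Each edge has distinct colors on its endpoints.

6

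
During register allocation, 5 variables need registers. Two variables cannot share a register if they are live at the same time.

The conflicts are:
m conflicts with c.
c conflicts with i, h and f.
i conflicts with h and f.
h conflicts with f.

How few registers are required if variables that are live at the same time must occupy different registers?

4

c, i, h, f are mutually in conflict, so at least 4 registers are needed.
4 registers suffice: register 1 → {c}; register 2 → {m, h}; register 3 → {i}; register 4 → {f}. Each listed conflict is separated.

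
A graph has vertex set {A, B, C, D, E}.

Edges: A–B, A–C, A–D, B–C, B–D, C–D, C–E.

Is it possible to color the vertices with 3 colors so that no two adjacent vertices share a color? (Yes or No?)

A, B, C, D are pairwise adjacent (a clique of size 4), so at least 4 colors are needed.
So 3 colors are not enough.

No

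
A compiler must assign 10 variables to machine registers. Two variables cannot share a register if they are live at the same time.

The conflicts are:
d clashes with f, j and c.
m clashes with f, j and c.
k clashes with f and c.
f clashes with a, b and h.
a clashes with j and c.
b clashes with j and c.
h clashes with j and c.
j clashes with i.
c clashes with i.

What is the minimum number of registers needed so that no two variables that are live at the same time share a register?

2

a and c conflict, so at least 2 registers are needed.
2 registers suffice: register 1 → {f, j, c}; register 2 → {d, m, k, a, b, h, i}. Every pair that conflicts lands in different registers.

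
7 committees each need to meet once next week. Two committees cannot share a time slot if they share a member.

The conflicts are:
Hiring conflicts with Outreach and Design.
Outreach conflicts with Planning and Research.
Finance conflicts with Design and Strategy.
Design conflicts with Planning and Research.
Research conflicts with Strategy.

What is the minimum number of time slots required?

Design and Research conflict, so at least 2 time slots are needed.
2 time slots suffice: time slot 1 → {Outreach, Design, Strategy}; time slot 2 → {Hiring, Finance, Planning, Research}. Every pair that conflicts lands in different time slots.

2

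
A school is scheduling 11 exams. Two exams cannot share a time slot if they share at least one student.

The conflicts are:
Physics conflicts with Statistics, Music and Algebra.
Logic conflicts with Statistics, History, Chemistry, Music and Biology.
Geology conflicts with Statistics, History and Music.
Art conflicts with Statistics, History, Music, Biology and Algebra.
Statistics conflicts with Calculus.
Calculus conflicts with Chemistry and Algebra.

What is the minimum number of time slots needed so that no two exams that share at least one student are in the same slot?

2

Art and History conflict, so at least 2 time slots are needed.
2 time slots suffice: time slot 1 → {Statistics, History, Chemistry, Music, Biology, Algebra}; time slot 2 → {Physics, Logic, Geology, Art, Calculus}. No two conflicting exams share a time slot.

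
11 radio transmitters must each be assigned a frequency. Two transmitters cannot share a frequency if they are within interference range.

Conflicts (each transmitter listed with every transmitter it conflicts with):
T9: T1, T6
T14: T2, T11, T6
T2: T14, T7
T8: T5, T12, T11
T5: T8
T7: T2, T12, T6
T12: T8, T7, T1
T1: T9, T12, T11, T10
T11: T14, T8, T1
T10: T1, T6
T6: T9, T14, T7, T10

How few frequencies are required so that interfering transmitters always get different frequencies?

3

The cycle T12-T7-T6-T9-T1-T12 has odd length 5, so it cannot be 2-colored; at least 3 frequencies are needed.
3 frequencies suffice: frequency 1 → {T2, T8, T1, T6}; frequency 2 → {T9, T5, T12, T11, T10}; frequency 3 → {T14, T7}. Every pair that conflicts lands in different frequencies.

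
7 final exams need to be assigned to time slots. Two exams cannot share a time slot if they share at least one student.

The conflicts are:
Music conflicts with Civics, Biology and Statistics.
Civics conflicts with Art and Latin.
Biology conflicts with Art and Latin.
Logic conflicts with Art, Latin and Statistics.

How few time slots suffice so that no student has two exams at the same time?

The cycle Statistics-Music-Biology-Art-Logic-Statistics has odd length 5, so it cannot be 2-colored; at least 3 time slots are needed.
3 time slots suffice: time slot 1 → {Civics, Biology, Logic}; time slot 2 → {Music, Art, Latin}; time slot 3 → {Statistics}. Each listed conflict is separated.

3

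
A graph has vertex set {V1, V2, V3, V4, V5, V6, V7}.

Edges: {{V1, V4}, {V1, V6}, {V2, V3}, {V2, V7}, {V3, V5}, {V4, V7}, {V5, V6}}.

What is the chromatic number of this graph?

3

The cycle V1-V6-V5-V3-V2-V7-V4-V1 has odd length 7, so it cannot be 2-colored; at least 3 colors are needed.
3 colors suffice: color 1 → {V3, V4, V6}; color 2 → {V1, V2, V5}; color 3 → {V7}. Every edge joins two different colors.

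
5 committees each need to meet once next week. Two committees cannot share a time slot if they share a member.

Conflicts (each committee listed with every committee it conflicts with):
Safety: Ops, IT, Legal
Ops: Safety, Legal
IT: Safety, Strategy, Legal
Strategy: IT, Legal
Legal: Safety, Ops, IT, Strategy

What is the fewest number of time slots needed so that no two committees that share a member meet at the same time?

3

IT, Strategy, Legal all conflict with each other, so at least 3 time slots are needed.
3 time slots suffice: time slot 1 → {Legal}; time slot 2 → {Ops, IT}; time slot 3 → {Safety, Strategy}. No two conflicting committees share a time slot.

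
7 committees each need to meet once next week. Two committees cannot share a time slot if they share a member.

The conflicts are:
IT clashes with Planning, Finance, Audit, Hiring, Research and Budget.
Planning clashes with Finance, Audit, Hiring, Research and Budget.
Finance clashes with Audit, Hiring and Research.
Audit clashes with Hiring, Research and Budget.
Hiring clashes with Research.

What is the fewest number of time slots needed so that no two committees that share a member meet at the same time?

6

IT, Planning, Finance, Audit, Hiring, Research all conflict with each other, so at least 6 time slots are needed.
6 time slots suffice: time slot 1 → {IT}; time slot 2 → {Audit}; time slot 3 → {Planning}; time slot 4 → {Finance, Budget}; time slot 5 → {Hiring}; time slot 6 → {Research}. No two conflicting committees share a time slot.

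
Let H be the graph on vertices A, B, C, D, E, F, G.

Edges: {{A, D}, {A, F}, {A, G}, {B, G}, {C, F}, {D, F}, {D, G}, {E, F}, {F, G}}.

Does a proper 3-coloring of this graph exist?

A, D, F, G are mutually adjacent (a clique of size 4), so at least 4 colors are needed.
So 3 colors are not enough.

No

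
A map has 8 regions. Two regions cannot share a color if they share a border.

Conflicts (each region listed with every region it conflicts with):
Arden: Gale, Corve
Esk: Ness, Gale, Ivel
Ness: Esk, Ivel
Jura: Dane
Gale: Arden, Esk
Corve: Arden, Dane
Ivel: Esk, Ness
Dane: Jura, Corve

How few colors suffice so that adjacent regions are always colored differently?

3

Esk, Ness, Ivel pairwise conflict, so at least 3 colors are needed.
3 colors suffice: color 1 → {Esk, Jura, Corve}; color 2 → {Gale, Ivel, Dane}; color 3 → {Arden, Ness}. Every pair that conflicts lands in different colors.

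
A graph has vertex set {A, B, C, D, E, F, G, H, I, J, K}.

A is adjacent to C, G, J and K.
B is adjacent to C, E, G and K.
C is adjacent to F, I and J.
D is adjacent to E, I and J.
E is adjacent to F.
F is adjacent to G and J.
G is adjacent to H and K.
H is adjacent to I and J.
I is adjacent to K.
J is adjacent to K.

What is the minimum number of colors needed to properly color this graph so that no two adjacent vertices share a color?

A, G, K are pairwise adjacent, so at least 3 colors are needed.
One proper 3-coloring: A=3, B=3, C=2, D=2, E=1, F=3, G=1, H=2, I=1, J=1, K=2. Every edge joins two different colors.

3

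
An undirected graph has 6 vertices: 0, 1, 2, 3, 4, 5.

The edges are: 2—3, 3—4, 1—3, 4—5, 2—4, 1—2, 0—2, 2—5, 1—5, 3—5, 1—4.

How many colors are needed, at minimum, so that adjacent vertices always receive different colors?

1, 2, 3, 4, 5 are pairwise adjacent (a clique of size 5), so at least 5 colors are needed.
A valid assignment using 5 colors: 0=blue, 1=green, 2=red, 3=yellow, 4=purple, 5=blue. No two adjacent vertices share a color.

5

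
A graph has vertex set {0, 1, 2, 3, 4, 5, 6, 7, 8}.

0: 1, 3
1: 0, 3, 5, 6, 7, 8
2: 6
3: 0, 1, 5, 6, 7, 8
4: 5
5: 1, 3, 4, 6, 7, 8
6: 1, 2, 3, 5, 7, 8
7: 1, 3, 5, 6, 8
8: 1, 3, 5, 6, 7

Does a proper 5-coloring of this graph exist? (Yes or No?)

No

1, 3, 5, 6, 7, 8 are mutually adjacent (a clique of size 6), so at least 6 colors are needed.
So 5 colors are not enough.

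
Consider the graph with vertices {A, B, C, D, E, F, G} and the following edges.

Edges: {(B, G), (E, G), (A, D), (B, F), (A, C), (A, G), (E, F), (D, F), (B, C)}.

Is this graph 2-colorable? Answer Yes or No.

No

The cycle D-F-B-C-A-D has odd length 5, so it cannot be 2-colored; at least 3 colors are needed.
So 2 colors are not enough.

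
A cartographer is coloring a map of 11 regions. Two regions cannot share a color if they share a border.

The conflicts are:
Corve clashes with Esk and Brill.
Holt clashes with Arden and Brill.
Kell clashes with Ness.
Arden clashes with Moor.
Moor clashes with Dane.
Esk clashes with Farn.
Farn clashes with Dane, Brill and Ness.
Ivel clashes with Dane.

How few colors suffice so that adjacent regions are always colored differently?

2

Corve and Brill conflict, so at least 2 colors are needed.
One proper 2-coloring: Corve=1, Holt=1, Kell=1, Arden=2, Moor=1, Esk=2, Farn=1, Ivel=1, Dane=2, Brill=2, Ness=2. Every pair that conflicts lands in different colors.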